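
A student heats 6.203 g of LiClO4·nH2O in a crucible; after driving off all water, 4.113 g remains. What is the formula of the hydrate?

LiClO4·3H2O

Mass of water lost = 6.203 − 4.113 = 2.09 g → 2.09 / 18.02 = 0.116 mol H2O
Molar mass of LiClO4 = 106.39 g/mol → mol LiClO4 = 4.113 / 106.39 = 0.03866
n = 0.116 / 0.03866 = 3.00 ≈ 3 → LiClO4·3H2O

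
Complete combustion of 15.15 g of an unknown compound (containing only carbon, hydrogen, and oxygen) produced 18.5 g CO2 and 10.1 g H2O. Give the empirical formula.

mol C = 18.5 / 44.01 = 0.4204; mass C = 0.4204 × 12.01 = 5.049 g
mol H = 2 × (10.1 / 18.02) = 1.121; mass H = 1.121 × 1.008 = 1.130 g
mass O = 15.15 − (6.178) = 8.972 g → mol O = 0.5607
Ratios (÷ 0.4204): C 1.000, H 2.667, O 1.334
Scaling by 3: C 3.00, H 8.00, O 4.00 → C3H8O4

C3H8O4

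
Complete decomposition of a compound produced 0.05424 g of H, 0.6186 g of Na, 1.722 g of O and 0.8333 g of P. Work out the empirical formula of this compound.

H2NaO4P

Moles — H: 0.05424 / 1.008 = 0.05381 mol; Na: 0.6186 / 22.99 = 0.02691 mol; O: 1.722 / 16.00 = 0.1076 mol; P: 0.8333 / 30.97 = 0.02691 mol
Ratios (÷ 0.02691): H 2.000, Na 1.000, O 4.000, P 1.000
Ratio ≈ 2:1:4:1, so the empirical formula is H2NaO4P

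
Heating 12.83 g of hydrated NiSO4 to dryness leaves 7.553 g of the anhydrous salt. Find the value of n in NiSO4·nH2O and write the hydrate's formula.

Mass of water lost = 12.83 − 7.553 = 5.277 g → 5.277 / 18.02 = 0.2928 mol H2O
Molar mass of NiSO4 = 154.76 g/mol → mol NiSO4 = 7.553 / 154.76 = 0.0488
n = 0.2928 / 0.0488 = 6.00 ≈ 6 → NiSO4·6H2O

NiSO4·6H2O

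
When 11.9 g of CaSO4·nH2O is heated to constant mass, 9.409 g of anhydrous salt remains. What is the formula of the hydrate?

Mass of water lost = 11.9 − 9.409 = 2.491 g → 2.491 / 18.02 = 0.1382 mol H2O
Molar mass of CaSO4 = 136.15 g/mol → mol CaSO4 = 9.409 / 136.15 = 0.06911
n = 0.1382 / 0.06911 = 2.00 ≈ 2 → CaSO4·2H2O

CaSO4·2H2O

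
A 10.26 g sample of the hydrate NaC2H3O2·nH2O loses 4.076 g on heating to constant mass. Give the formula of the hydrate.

Mass of anhydrous NaC2H3O2 = 10.26 − 4.076 = 6.184 g
mol H2O = 4.076 / 18.02 = 0.2262
Molar mass of NaC2H3O2 = 82.03 g/mol → mol NaC2H3O2 = 6.184 / 82.03 = 0.07538
n = 0.2262 / 0.07538 = 3.00 ≈ 3 → NaC2H3O2·3H2O

NaC2H3O2·3H2O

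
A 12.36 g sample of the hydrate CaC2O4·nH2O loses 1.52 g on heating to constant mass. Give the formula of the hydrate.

CaC2O4·H2O

Mass of anhydrous CaC2O4 = 12.36 − 1.52 = 10.84 g
mol H2O = 1.52 / 18.02 = 0.08435
Molar mass of CaC2O4 = 128.10 g/mol → mol CaC2O4 = 10.84 / 128.10 = 0.08462
n = 0.08435 / 0.08462 = 1.00 ≈ 1 → CaC2O4·H2O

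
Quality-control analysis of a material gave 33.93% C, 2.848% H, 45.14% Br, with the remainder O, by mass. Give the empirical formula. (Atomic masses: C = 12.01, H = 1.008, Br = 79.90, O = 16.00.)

C5H5BrO2

Assume 100 g: 33.93 g C, 2.848 g H, 45.14 g Br, 18.082 g O.
Moles — C: 33.93 / 12.01 = 2.825 mol; H: 2.848 / 1.008 = 2.825 mol; Br: 45.14 / 79.90 = 0.565 mol; O: 18.082 / 16.00 = 1.13 mol
Divide by the smallest (0.565 mol Br): C 5.001, H 5.001, Br 1.000, O 2.000
→ C5H5BrO2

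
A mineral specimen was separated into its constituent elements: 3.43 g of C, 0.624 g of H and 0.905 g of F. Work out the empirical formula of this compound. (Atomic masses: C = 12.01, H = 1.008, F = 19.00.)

n(C) = 3.43/12.01 = 0.2856, n(H) = 0.624/1.008 = 0.619, n(F) = 0.905/19.00 = 0.04763
Smallest is F at 0.04763 mol; normalising gives C 5.996, H 12.997, F 1.000
→ C6H13F

C6H13F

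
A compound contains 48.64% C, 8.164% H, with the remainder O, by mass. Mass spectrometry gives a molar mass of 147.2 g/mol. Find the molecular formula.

Assume 100 g: 48.64 g C, 8.164 g H, 43.196 g O.
Moles — C: 48.64 / 12.01 = 4.05 mol; H: 8.164 / 1.008 = 8.099 mol; O: 43.196 / 16.00 = 2.7 mol
Smallest is O at 2.7 mol; normalising gives C 1.500, H 3.000, O 1.000
Multiply by 2: C 3.00, H 6.00, O 2.00 → C3H6O2
Empirical-formula mass = 74.08 g/mol
n = 147.2 / 74.08 = 1.99 ≈ 2
Molecular formula = (C3H6O2)×2 = C6H12O4

C6H12O4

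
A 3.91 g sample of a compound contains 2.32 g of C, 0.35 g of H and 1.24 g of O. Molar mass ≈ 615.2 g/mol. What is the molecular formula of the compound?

C30H54O12

n(C) = 2.32/12.01 = 0.1932, n(H) = 0.35/1.008 = 0.3472, n(O) = 1.24/16.00 = 0.0775
Smallest is O at 0.0775 mol; normalising gives C 2.493, H 4.480, O 1.000
Multiply by 2: C 4.99, H 8.96, O 2.00 → C5H9O2
Empirical-formula mass = 101.12 g/mol
n = 615.2 / 101.12 = 6.08 ≈ 6
Molecular formula = (C5H9O2)×6 = C30H54O12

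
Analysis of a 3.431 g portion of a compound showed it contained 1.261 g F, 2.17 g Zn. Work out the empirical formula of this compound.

F2Zn

n(F) = 1.261/19.00 = 0.06637, n(Zn) = 2.17/65.38 = 0.03319
Smallest is Zn at 0.03319 mol; normalising gives F 2.000, Zn 1.000
Ratio ≈ 2:1, so the empirical formula is F2Zn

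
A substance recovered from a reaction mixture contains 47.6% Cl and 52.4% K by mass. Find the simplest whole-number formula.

ClK

Assume 100 g: 47.6 g Cl, 52.4 g K.
n(Cl) = 47.6/35.45 = 1.343, n(K) = 52.4/39.10 = 1.34
Divide by the smallest (1.34 mol K): Cl 1.002, K 1.000
→ ClK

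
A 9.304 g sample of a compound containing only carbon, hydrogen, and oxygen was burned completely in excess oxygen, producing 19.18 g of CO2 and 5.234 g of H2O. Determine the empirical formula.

mol C = 19.18 / 44.01 = 0.4358; mass C = 0.4358 × 12.01 = 5.234 g
mol H = 2 × (5.234 / 18.02) = 0.5809; mass H = 0.5809 × 1.008 = 0.5856 g
mass O = 9.304 − (5.820) = 3.484 g → mol O = 0.2178
Ratios (÷ 0.2178): C 2.001, H 2.668, O 1.000
×3: C 6.00, H 8.00, O 3.00 → C6H8O3

C6H8O3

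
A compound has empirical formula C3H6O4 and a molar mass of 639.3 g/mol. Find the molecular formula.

C18H36O24

Empirical-formula mass = 106.08 g/mol
n = 639.3 / 106.08 = 6.03 ≈ 6
Molecular formula = (C3H6O4)6 = C18H36O24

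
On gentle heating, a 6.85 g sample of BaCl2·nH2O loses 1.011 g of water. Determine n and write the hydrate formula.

BaCl2·2H2O

Mass of anhydrous BaCl2 = 6.85 − 1.011 = 5.839 g
mol H2O = 1.011 / 18.02 = 0.0561
Molar mass of BaCl2 = 208.23 g/mol → mol BaCl2 = 5.839 / 208.23 = 0.02804
n = 0.0561 / 0.02804 = 2.00 ≈ 2 → BaCl2·2H2O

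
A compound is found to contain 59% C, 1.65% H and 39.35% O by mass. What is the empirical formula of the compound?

Assume 100 g: 59 g C, 1.65 g H, 39.35 g O.
Moles — C: 59 / 12.01 = 4.913 mol; H: 1.65 / 1.008 = 1.637 mol; O: 39.35 / 16.00 = 2.459 mol
Divide by the smallest (1.637 mol H): C 3.001, H 1.000, O 1.502
Scaling by 2: C 6.00, H 2.00, O 3.00 → C6H2O3

C6H2O3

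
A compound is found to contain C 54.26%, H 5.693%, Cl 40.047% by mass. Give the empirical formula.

Assume 100 g: 54.26 g C, 5.693 g H, 40.047 g Cl.
n(C) = 54.26/12.01 = 4.518, n(H) = 5.693/1.008 = 5.648, n(Cl) = 40.047/35.45 = 1.13
Divide by the smallest (1.13 mol Cl): C 3.999, H 5.000, Cl 1.000
Ratio ≈ 4:5:1, so the empirical formula is C4H5Cl

C4H5Cl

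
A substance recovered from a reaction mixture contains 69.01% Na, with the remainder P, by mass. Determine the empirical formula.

Assume 100 g: 69.01 g Na, 30.99 g P.
Moles — Na: 69.01 / 22.99 = 3.002 mol; P: 30.99 / 30.97 = 1.001 mol
Smallest is P at 1.001 mol; normalising gives Na 3.000, P 1.000
→ Na3P

Na3P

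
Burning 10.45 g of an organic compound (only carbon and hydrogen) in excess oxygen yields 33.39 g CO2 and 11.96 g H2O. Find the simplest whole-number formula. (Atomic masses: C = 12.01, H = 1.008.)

C4H7

mol C = 33.39 / 44.01 = 0.7587; mass C = 0.7587 × 12.01 = 9.112 g
mol H = 2 × (11.96 / 18.02) = 1.327; mass H = 1.327 × 1.008 = 1.338 g
Ratios (÷ 0.7587): C 1.000, H 1.750
Scaling by 4: C 4.00, H 7.00 → C4H7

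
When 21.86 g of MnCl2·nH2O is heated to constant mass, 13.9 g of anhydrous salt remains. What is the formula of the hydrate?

MnCl2·4H2O

Mass of water lost = 21.86 − 13.9 = 7.96 g → 7.96 / 18.02 = 0.4417 mol H2O
Molar mass of MnCl2 = 125.84 g/mol → mol MnCl2 = 13.9 / 125.84 = 0.1105
n = 0.4417 / 0.1105 = 4.00 ≈ 4 → MnCl2·4H2O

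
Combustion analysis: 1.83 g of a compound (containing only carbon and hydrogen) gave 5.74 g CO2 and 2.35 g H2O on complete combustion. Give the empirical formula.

mol C = 5.74 / 44.01 = 0.1304; mass C = 0.1304 × 12.01 = 1.566 g
mol H = 2 × (2.35 / 18.02) = 0.2608; mass H = 0.2608 × 1.008 = 0.2629 g
Smallest is C at 0.1304 mol; normalising gives C 1.000, H 2.000
→ CH2

CH2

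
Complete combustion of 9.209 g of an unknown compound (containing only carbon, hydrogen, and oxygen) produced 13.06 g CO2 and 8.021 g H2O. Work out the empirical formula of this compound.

mol C = 13.06 / 44.01 = 0.2968; mass C = 0.2968 × 12.01 = 3.564 g
mol H = 2 × (8.021 / 18.02) = 0.8902; mass H = 0.8902 × 1.008 = 0.8974 g
mass O = 9.209 − (4.461) = 4.748 g → mol O = 0.2967
Ratios (÷ 0.2967): C 1.000, H 3.000, O 1.000
Ratio ≈ 1:3:1, so the empirical formula is CH3O

CH3O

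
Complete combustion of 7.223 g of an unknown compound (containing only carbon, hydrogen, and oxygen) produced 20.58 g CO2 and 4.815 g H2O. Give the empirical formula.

C7H8O

mol C = 20.58 / 44.01 = 0.4676; mass C = 0.4676 × 12.01 = 5.616 g
mol H = 2 × (4.815 / 18.02) = 0.5344; mass H = 0.5344 × 1.008 = 0.5387 g
mass O = 7.223 − (6.155) = 1.068 g → mol O = 0.06676
Smallest is O at 0.06676 mol; normalising gives C 7.004, H 8.005, O 1.000
→ C7H8O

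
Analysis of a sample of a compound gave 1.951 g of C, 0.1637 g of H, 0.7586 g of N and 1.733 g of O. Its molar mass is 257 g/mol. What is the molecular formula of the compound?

n(C) = 1.951/12.01 = 0.1624, n(H) = 0.1637/1.008 = 0.1624, n(N) = 0.7586/14.01 = 0.05415, n(O) = 1.733/16.00 = 0.1083
Smallest is N at 0.05415 mol; normalising gives C 3.000, H 2.999, N 1.000, O 2.000
≈ 3:3:1:2 → C3H3NO2
Empirical-formula mass = 85.06 g/mol
n = 257 / 85.06 = 3.02 ≈ 3
Molecular formula = (C3H3NO2)×3 = C9H9N3O6

C9H9N3O6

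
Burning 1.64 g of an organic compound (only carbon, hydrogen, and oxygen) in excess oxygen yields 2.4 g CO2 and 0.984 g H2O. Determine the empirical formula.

mol C = 2.4 / 44.01 = 0.05453; mass C = 0.05453 × 12.01 = 0.6549 g
mol H = 2 × (0.984 / 18.02) = 0.1092; mass H = 0.1092 × 1.008 = 0.1101 g
mass O = 1.64 − (0.7650) = 0.8750 g → mol O = 0.05469
Ratios (÷ 0.05453): C 1.000, H 2.003, O 1.003
→ CH2O

CH2O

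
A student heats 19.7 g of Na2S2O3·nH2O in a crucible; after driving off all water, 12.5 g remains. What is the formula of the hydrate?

Mass of water lost = 19.7 − 12.5 = 7.2 g → 7.2 / 18.02 = 0.3996 mol H2O
Molar mass of Na2S2O3 = 158.12 g/mol → mol Na2S2O3 = 12.5 / 158.12 = 0.07905
n = 0.3996 / 0.07905 = 5.05 ≈ 5 → Na2S2O3·5H2O

Na2S2O3·5H2O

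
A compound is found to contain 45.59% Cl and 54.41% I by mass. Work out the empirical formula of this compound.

Cl3I

Assume 100 g: 45.59 g Cl, 54.41 g I.
Cl: 45.59 g ÷ 35.45 g/mol = 1.286 mol
I: 54.41 g ÷ 126.90 g/mol = 0.4288 mol
Ratios (÷ 0.4288): Cl 2.999, I 1.000
Ratio ≈ 3:1, so the empirical formula is Cl3I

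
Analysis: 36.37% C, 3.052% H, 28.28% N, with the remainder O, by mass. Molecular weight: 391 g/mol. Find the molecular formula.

Assume 100 g: 36.37 g C, 3.052 g H, 28.28 g N, 32.298 g O.
C: 36.37 g ÷ 12.01 g/mol = 3.028 mol
H: 3.052 g ÷ 1.008 g/mol = 3.028 mol
N: 28.28 g ÷ 14.01 g/mol = 2.019 mol
O: 32.298 g ÷ 16.00 g/mol = 2.019 mol
Divide by the smallest (2.019 mol N): C 1.500, H 1.500, N 1.000, O 1.000
Multiply by 2: C 3.00, H 3.00, N 2.00, O 2.00 → C3H3N2O2
Empirical-formula mass = 99.07 g/mol
n = 391 / 99.07 = 3.95 ≈ 4
Molecular formula = (C3H3N2O2)×4 = C12H12N8O8

C12H12N8O8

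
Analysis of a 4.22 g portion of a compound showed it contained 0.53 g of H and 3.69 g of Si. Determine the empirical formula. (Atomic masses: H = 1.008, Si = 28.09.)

Moles — H: 0.53 / 1.008 = 0.5258 mol; Si: 3.69 / 28.09 = 0.1314 mol
Smallest is Si at 0.1314 mol; normalising gives H 4.003, Si 1.000
≈ 4:1 → H4Si

H4Si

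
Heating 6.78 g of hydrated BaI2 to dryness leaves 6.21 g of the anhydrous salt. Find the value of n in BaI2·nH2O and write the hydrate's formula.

BaI2·2H2O

Mass of water lost = 6.78 − 6.21 = 0.57 g → 0.57 / 18.02 = 0.03163 mol H2O
Molar mass of BaI2 = 391.13 g/mol → mol BaI2 = 6.21 / 391.13 = 0.01588
n = 0.03163 / 0.01588 = 1.99 ≈ 2 → BaI2·2H2O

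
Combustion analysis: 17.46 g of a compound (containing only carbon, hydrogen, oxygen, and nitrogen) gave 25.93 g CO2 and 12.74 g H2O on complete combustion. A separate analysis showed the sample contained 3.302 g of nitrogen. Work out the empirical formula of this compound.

C5H12N2O3

mol C = 25.93 / 44.01 = 0.5892; mass C = 0.5892 × 12.01 = 7.076 g
mol H = 2 × (12.74 / 18.02) = 1.414; mass H = 1.414 × 1.008 = 1.425 g
mol N = 3.302 / 14.01 = 0.2357
mass O = 17.46 − (11.80) = 5.657 g → mol O = 0.3535
Ratios (÷ 0.2357): C 2.500, H 5.999, N 1.000, O 1.500
Multiply by 2: C 5.00, H 12.00, N 2.00, O 3.00 → C5H12N2O3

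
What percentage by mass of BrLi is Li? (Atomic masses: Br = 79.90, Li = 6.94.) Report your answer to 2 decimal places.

Molar mass = 1(79.90) + 1(6.94) = 86.840 g/mol
Mass of Li per mole = 1 × 6.94 = 6.940 g
% Li = 6.940 / 86.840 × 100 = 7.99%

7.99%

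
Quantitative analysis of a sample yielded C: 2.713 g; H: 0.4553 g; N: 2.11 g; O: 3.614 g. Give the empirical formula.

C3H6N2O3

C: 2.713 g ÷ 12.01 g/mol = 0.2259 mol
H: 0.4553 g ÷ 1.008 g/mol = 0.4517 mol
N: 2.11 g ÷ 14.01 g/mol = 0.1506 mol
O: 3.614 g ÷ 16.00 g/mol = 0.2259 mol
Divide by the smallest (0.1506 mol N): C 1.500, H 2.999, N 1.000, O 1.500
Multiply by 2: C 3.00, H 6.00, N 2.00, O 3.00 → C3H6N2O3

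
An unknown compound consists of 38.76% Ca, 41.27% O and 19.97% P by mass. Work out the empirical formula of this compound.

Ca3O8P2

Assume 100 g: 38.76 g Ca, 41.27 g O, 19.97 g P.
Ca: 38.76 g ÷ 40.08 g/mol = 0.9671 mol
O: 41.27 g ÷ 16.00 g/mol = 2.579 mol
P: 19.97 g ÷ 30.97 g/mol = 0.6448 mol
Divide by the smallest (0.6448 mol P): Ca 1.500, O 4.000, P 1.000
Multiply by 2: Ca 3.00, O 8.00, P 2.00 → Ca3O8P2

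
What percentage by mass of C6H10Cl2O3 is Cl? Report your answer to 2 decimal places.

Molar mass = 6(12.01) + 10(1.008) + 2(35.45) + 3(16.00) = 201.040 g/mol
Mass of Cl per mole = 2 × 35.45 = 70.900 g
% Cl = 70.900 / 201.040 × 100 = 35.27%

35.27%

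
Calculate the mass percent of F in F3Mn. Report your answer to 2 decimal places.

Molar mass = 3(19.00) + 1(54.94) = 111.940 g/mol
Mass of F per mole = 3 × 19.00 = 57.000 g
% F = 57.000 / 111.940 × 100 = 50.92%

50.92%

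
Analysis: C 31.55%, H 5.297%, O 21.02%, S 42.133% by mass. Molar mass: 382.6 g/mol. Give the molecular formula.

Assume 100 g: 31.55 g C, 5.297 g H, 21.02 g O, 42.133 g S.
n(C) = 31.55/12.01 = 2.627, n(H) = 5.297/1.008 = 5.255, n(O) = 21.02/16.00 = 1.314, n(S) = 42.133/32.07 = 1.314
Smallest is O at 1.314 mol; normalising gives C 2.000, H 4.000, O 1.000, S 1.000
≈ 2:4:1:1 → C2H4OS
Empirical-formula mass = 76.12 g/mol
n = 382.6 / 76.12 = 5.03 ≈ 5
Molecular formula = (C2H4OS)×5 = C10H20O5S5

C10H20O5S5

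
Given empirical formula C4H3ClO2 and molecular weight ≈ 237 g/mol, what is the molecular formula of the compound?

Empirical-formula mass = 118.51 g/mol
n = 237 / 118.51 = 2.00 ≈ 2
Molecular formula = (C4H3ClO2)2 = C8H6Cl2O4

C8H6Cl2O4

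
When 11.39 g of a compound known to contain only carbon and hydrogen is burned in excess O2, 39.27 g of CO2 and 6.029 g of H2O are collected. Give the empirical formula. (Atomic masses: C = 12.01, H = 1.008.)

C4H3

mol C = 39.27 / 44.01 = 0.8923; mass C = 0.8923 × 12.01 = 10.72 g
mol H = 2 × (6.029 / 18.02) = 0.6691; mass H = 0.6691 × 1.008 = 0.6745 g
Ratios (÷ 0.6691): C 1.333, H 1.000
Multiply by 3: C 4.00, H 3.00 → C4H3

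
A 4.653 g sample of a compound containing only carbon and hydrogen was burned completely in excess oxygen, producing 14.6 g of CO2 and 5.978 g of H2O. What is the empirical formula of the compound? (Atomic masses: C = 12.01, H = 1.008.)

CH2

mol C = 14.6 / 44.01 = 0.3317; mass C = 0.3317 × 12.01 = 3.984 g
mol H = 2 × (5.978 / 18.02) = 0.6635; mass H = 0.6635 × 1.008 = 0.6688 g
Smallest is C at 0.3317 mol; normalising gives C 1.000, H 2.000
≈ 1:2 → CH2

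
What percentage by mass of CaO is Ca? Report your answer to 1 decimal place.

71.5%

Molar mass = 1(40.08) + 1(16.00) = 56.080 g/mol
Mass of Ca per mole = 1 × 40.08 = 40.080 g
% Ca = 40.080 / 56.080 × 100 = 71.5%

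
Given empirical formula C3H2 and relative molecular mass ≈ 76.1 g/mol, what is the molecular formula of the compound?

Empirical-formula mass = 38.05 g/mol
n = 76.1 / 38.05 = 2.00 ≈ 2
Molecular formula = (C3H2)2 = C6H4

C6H4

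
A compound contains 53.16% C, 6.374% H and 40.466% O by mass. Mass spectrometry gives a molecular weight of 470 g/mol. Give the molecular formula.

Assume 100 g: 53.16 g C, 6.374 g H, 40.466 g O.
n(C) = 53.16/12.01 = 4.426, n(H) = 6.374/1.008 = 6.323, n(O) = 40.466/16.00 = 2.529
Divide by the smallest (2.529 mol O): C 1.750, H 2.500, O 1.000
×4: C 7.00, H 10.00, O 4.00 → C7H10O4
Empirical-formula mass = 158.15 g/mol
n = 470 / 158.15 = 2.97 ≈ 3
Molecular formula = (C7H10O4)×3 = C21H30O12

C21H30O12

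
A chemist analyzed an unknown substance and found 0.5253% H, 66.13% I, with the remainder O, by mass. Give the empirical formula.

Assume 100 g: 0.5253 g H, 66.13 g I, 33.345 g O.
Moles — H: 0.5253 / 1.008 = 0.5211 mol; I: 66.13 / 126.90 = 0.5211 mol; O: 33.345 / 16.00 = 2.084 mol
Ratios (÷ 0.5211): H 1.000, I 1.000, O 3.999
≈ 1:1:4 → HIO4

HIO4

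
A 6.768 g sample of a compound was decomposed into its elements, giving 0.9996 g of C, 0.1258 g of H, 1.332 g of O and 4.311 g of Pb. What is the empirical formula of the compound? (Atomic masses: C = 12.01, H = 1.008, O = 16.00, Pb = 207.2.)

C4H6O4Pb

n(C) = 0.9996/12.01 = 0.08323, n(H) = 0.1258/1.008 = 0.1248, n(O) = 1.332/16.00 = 0.08325, n(Pb) = 4.311/207.2 = 0.02081
Smallest is Pb at 0.02081 mol; normalising gives C 4.000, H 5.998, O 4.001, Pb 1.000
→ C4H6O4Pb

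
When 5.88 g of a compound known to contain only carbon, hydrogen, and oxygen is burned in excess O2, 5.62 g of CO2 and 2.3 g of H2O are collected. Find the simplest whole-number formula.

mol C = 5.62 / 44.01 = 0.1277; mass C = 0.1277 × 12.01 = 1.534 g
mol H = 2 × (2.3 / 18.02) = 0.2553; mass H = 0.2553 × 1.008 = 0.2573 g
mass O = 5.88 − (1.791) = 4.089 g → mol O = 0.2556
Smallest is C at 0.1277 mol; normalising gives C 1.000, H 1.999, O 2.001
→ CH2O2

CH2O2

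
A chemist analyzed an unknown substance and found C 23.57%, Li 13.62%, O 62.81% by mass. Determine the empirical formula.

CLiO2

Assume 100 g: 23.57 g C, 13.62 g Li, 62.81 g O.
C: 23.57 g ÷ 12.01 g/mol = 1.963 mol
Li: 13.62 g ÷ 6.94 g/mol = 1.963 mol
O: 62.81 g ÷ 16.00 g/mol = 3.926 mol
Smallest is C at 1.963 mol; normalising gives C 1.000, Li 1.000, O 2.000
≈ 1:1:2 → CLiO2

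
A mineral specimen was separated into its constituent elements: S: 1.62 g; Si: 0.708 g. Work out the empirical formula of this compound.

S: 1.62 g ÷ 32.07 g/mol = 0.05051 mol
Si: 0.708 g ÷ 28.09 g/mol = 0.0252 mol
Ratios (÷ 0.0252): S 2.004, Si 1.000
≈ 2:1 → S2Si

S2Si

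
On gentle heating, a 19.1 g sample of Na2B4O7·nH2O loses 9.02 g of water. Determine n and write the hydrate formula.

Mass of anhydrous Na2B4O7 = 19.1 − 9.02 = 10.08 g
mol H2O = 9.02 / 18.02 = 0.5006
Molar mass of Na2B4O7 = 201.22 g/mol → mol Na2B4O7 = 10.08 / 201.22 = 0.05009
n = 0.5006 / 0.05009 = 9.99 ≈ 10 → Na2B4O7·10H2O

Na2B4O7·10H2O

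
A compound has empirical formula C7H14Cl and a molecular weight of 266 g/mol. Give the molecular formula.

C14H28Cl2

Empirical-formula mass = 133.63 g/mol
n = 266 / 133.63 = 1.99 ≈ 2
Molecular formula = (C7H14Cl)2 = C14H28Cl2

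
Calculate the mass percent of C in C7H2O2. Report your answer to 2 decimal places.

Molar mass = 7(12.01) + 2(1.008) + 2(16.00) = 118.086 g/mol
Mass of C per mole = 7 × 12.01 = 84.070 g
% C = 84.070 / 118.086 × 100 = 71.19%

71.19%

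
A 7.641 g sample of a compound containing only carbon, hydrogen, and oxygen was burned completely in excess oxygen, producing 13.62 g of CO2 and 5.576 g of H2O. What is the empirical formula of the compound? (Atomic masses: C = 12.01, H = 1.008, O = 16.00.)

C3H6O2

mol C = 13.62 / 44.01 = 0.3095; mass C = 0.3095 × 12.01 = 3.717 g
mol H = 2 × (5.576 / 18.02) = 0.6189; mass H = 0.6189 × 1.008 = 0.6238 g
mass O = 7.641 − (4.341) = 3.300 g → mol O = 0.2063
Ratios (÷ 0.2063): C 1.500, H 3.000, O 1.000
Multiply by 2: C 3.00, H 6.00, O 2.00 → C3H6O2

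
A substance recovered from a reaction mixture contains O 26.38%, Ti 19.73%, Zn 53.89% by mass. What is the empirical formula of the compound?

O4TiZn2

Assume 100 g: 26.38 g O, 19.73 g Ti, 53.89 g Zn.
Moles — O: 26.38 / 16.00 = 1.649 mol; Ti: 19.73 / 47.87 = 0.4122 mol; Zn: 53.89 / 65.38 = 0.8243 mol
Smallest is Ti at 0.4122 mol; normalising gives O 4.000, Ti 1.000, Zn 2.000
→ O4TiZn2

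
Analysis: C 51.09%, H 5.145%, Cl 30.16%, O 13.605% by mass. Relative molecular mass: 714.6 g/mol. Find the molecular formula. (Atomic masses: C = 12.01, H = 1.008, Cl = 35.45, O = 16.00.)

Assume 100 g: 51.09 g C, 5.145 g H, 30.16 g Cl, 13.605 g O.
C: 51.09 g ÷ 12.01 g/mol = 4.254 mol
H: 5.145 g ÷ 1.008 g/mol = 5.104 mol
Cl: 30.16 g ÷ 35.45 g/mol = 0.8508 mol
O: 13.605 g ÷ 16.00 g/mol = 0.8503 mol
Ratios (÷ 0.8503): C 5.003, H 6.003, Cl 1.001, O 1.000
→ C5H6ClO
Empirical-formula mass = 117.55 g/mol
n = 714.6 / 117.55 = 6.08 ≈ 6
Molecular formula = (C5H6ClO)×6 = C30H36Cl6O6

C30H36Cl6O6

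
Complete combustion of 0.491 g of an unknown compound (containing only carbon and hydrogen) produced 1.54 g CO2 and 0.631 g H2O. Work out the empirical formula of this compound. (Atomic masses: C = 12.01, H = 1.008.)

CH2

mol C = 1.54 / 44.01 = 0.03499; mass C = 0.03499 × 12.01 = 0.4203 g
mol H = 2 × (0.631 / 18.02) = 0.07003; mass H = 0.07003 × 1.008 = 0.07059 g
Divide by the smallest (0.03499 mol C): C 1.000, H 2.001
≈ 1:2 → CH2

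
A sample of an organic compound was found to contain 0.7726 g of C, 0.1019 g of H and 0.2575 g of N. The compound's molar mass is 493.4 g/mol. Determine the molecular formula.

C28H44N8

Moles — C: 0.7726 / 12.01 = 0.06433 mol; H: 0.1019 / 1.008 = 0.1011 mol; N: 0.2575 / 14.01 = 0.01838 mol
Ratios (÷ 0.01838): C 3.500, H 5.500, N 1.000
×2: C 7.00, H 11.00, N 2.00 → C7H11N2
Empirical-formula mass = 123.18 g/mol
n = 493.4 / 123.18 = 4.01 ≈ 4
Molecular formula = (C7H11N2)×4 = C28H44N8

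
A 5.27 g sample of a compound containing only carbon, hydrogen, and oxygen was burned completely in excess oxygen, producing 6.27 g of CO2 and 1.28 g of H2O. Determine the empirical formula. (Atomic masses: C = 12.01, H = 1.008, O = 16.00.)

C2H2O3

mol C = 6.27 / 44.01 = 0.1425; mass C = 0.1425 × 12.01 = 1.711 g
mol H = 2 × (1.28 / 18.02) = 0.1421; mass H = 0.1421 × 1.008 = 0.1432 g
mass O = 5.27 − (1.854) = 3.416 g → mol O = 0.2135
Divide by the smallest (0.1421 mol H): C 1.003, H 1.000, O 1.503
×2: C 2.01, H 2.00, O 3.01 → C2H2O3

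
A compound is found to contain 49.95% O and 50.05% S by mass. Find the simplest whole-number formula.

Assume 100 g: 49.95 g O, 50.05 g S.
n(O) = 49.95/16.00 = 3.122, n(S) = 50.05/32.07 = 1.561
Divide by the smallest (1.561 mol S): O 2.000, S 1.000
≈ 2:1 → O2S

O2S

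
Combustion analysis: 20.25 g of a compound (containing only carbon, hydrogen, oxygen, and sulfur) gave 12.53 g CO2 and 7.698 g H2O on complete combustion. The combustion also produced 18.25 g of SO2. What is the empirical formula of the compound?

mol C = 12.53 / 44.01 = 0.2847; mass C = 0.2847 × 12.01 = 3.419 g
mol H = 2 × (7.698 / 18.02) = 0.8544; mass H = 0.8544 × 1.008 = 0.8612 g
mol S = 18.25 / 64.07 = 0.2848; mass S = 9.135 g
mass O = 20.25 − (13.42) = 6.834 g → mol O = 0.4272
Smallest is C at 0.2847 mol; normalising gives C 1.000, H 3.001, O 1.500, S 1.000
Multiply by 2: C 2.00, H 6.00, O 3.00, S 2.00 → C2H6O3S2

C2H6O3S2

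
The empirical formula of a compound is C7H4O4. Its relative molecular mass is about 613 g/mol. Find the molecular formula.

C28H16O16

Empirical-formula mass = 152.10 g/mol
n = 613 / 152.10 = 4.03 ≈ 4
Molecular formula = (C7H4O4)4 = C28H16O16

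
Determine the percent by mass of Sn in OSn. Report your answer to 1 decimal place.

88.1%

Molar mass = 1(16.00) + 1(118.71) = 134.710 g/mol
Mass of Sn per mole = 1 × 118.71 = 118.710 g
% Sn = 118.710 / 134.710 × 100 = 88.1%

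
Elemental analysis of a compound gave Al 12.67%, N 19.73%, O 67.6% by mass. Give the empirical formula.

Assume 100 g: 12.67 g Al, 19.73 g N, 67.6 g O.
Al: 12.67 g ÷ 26.98 g/mol = 0.4696 mol
N: 19.73 g ÷ 14.01 g/mol = 1.408 mol
O: 67.6 g ÷ 16.00 g/mol = 4.225 mol
Ratios (÷ 0.4696): Al 1.000, N 2.999, O 8.997
≈ 1:3:9 → AlN3O9

AlN3O9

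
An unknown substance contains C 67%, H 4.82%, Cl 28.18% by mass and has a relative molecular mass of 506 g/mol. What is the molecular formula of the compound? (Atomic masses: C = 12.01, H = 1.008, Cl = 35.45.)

Assume 100 g: 67 g C, 4.82 g H, 28.18 g Cl.
C: 67 g ÷ 12.01 g/mol = 5.579 mol
H: 4.82 g ÷ 1.008 g/mol = 4.782 mol
Cl: 28.18 g ÷ 35.45 g/mol = 0.7949 mol
Smallest is Cl at 0.7949 mol; normalising gives C 7.018, H 6.015, Cl 1.000
≈ 7:6:1 → C7H6Cl
Empirical-formula mass = 125.57 g/mol
n = 506 / 125.57 = 4.03 ≈ 4
Molecular formula = (C7H6Cl)×4 = C28H24Cl4

C28H24Cl4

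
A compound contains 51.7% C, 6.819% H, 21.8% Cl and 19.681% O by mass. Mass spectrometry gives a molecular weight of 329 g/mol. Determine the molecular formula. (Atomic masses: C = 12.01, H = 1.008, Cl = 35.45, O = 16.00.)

Assume 100 g: 51.7 g C, 6.819 g H, 21.8 g Cl, 19.681 g O.
Moles — C: 51.7 / 12.01 = 4.305 mol; H: 6.819 / 1.008 = 6.765 mol; Cl: 21.8 / 35.45 = 0.615 mol; O: 19.681 / 16.00 = 1.23 mol
Ratios (÷ 0.615): C 7.000, H 11.001, Cl 1.000, O 2.000
≈ 7:11:1:2 → C7H11ClO2
Empirical-formula mass = 162.61 g/mol
n = 329 / 162.61 = 2.02 ≈ 2
Molecular formula = (C7H11ClO2)×2 = C14H22Cl2O4

C14H22Cl2O4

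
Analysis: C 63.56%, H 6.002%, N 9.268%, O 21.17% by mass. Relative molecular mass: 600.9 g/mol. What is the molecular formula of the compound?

C32H36N4O8

Assume 100 g: 63.56 g C, 6.002 g H, 9.268 g N, 21.17 g O.
C: 63.56 g ÷ 12.01 g/mol = 5.292 mol
H: 6.002 g ÷ 1.008 g/mol = 5.954 mol
N: 9.268 g ÷ 14.01 g/mol = 0.6615 mol
O: 21.17 g ÷ 16.00 g/mol = 1.323 mol
Divide by the smallest (0.6615 mol N): C 8.000, H 9.001, N 1.000, O 2.000
→ C8H9NO2
Empirical-formula mass = 151.16 g/mol
n = 600.9 / 151.16 = 3.98 ≈ 4
Molecular formula = (C8H9NO2)×4 = C32H36N4O8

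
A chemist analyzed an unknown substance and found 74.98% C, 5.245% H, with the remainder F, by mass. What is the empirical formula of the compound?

C6H5F

Assume 100 g: 74.98 g C, 5.245 g H, 19.775 g F.
n(C) = 74.98/12.01 = 6.243, n(H) = 5.245/1.008 = 5.203, n(F) = 19.775/19.00 = 1.041
Ratios (÷ 1.041): C 5.998, H 4.999, F 1.000
Ratio ≈ 6:5:1, so the empirical formula is C6H5F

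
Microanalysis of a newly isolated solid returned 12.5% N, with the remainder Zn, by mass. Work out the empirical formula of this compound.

Assume 100 g: 12.5 g N, 87.5 g Zn.
N: 12.5 g ÷ 14.01 g/mol = 0.8922 mol
Zn: 87.5 g ÷ 65.38 g/mol = 1.338 mol
Smallest is N at 0.8922 mol; normalising gives N 1.000, Zn 1.500
Multiply by 2: N 2.00, Zn 3.00 → N2Zn3

N2Zn3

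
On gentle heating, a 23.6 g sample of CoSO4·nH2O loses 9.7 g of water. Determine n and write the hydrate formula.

Mass of anhydrous CoSO4 = 23.6 − 9.7 = 13.9 g
mol H2O = 9.7 / 18.02 = 0.5383
Molar mass of CoSO4 = 155.00 g/mol → mol CoSO4 = 13.9 / 155.00 = 0.08968
n = 0.5383 / 0.08968 = 6.00 ≈ 6 → CoSO4·6H2O

CoSO4·6H2O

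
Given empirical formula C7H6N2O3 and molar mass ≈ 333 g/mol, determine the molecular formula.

Empirical-formula mass = 166.14 g/mol
n = 333 / 166.14 = 2.00 ≈ 2
Molecular formula = (C7H6N2O3)2 = C14H12N4O6

C14H12N4O6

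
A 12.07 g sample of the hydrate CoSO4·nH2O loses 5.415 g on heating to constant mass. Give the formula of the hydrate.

Mass of anhydrous CoSO4 = 12.07 − 5.415 = 6.655 g
mol H2O = 5.415 / 18.02 = 0.3005
Molar mass of CoSO4 = 155.00 g/mol → mol CoSO4 = 6.655 / 155.00 = 0.04294
n = 0.3005 / 0.04294 = 7.00 ≈ 7 → CoSO4·7H2O

CoSO4·7H2O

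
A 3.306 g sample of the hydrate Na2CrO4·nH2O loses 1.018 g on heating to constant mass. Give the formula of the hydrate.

Na2CrO4·4H2O

Mass of anhydrous Na2CrO4 = 3.306 − 1.018 = 2.288 g
mol H2O = 1.018 / 18.02 = 0.05649
Molar mass of Na2CrO4 = 161.98 g/mol → mol Na2CrO4 = 2.288 / 161.98 = 0.01413
n = 0.05649 / 0.01413 = 4.00 ≈ 4 → Na2CrO4·4H2O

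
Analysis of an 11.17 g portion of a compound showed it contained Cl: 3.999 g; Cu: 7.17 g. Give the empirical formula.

Cl: 3.999 g ÷ 35.45 g/mol = 0.1128 mol
Cu: 7.17 g ÷ 63.55 g/mol = 0.1128 mol
Smallest is Cl at 0.1128 mol; normalising gives Cl 1.000, Cu 1.000
→ ClCu

ClCu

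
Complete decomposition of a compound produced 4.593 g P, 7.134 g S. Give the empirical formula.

P: 4.593 g ÷ 30.97 g/mol = 0.1483 mol
S: 7.134 g ÷ 32.07 g/mol = 0.2225 mol
Ratios (÷ 0.1483): P 1.000, S 1.500
Scaling by 2: P 2.00, S 3.00 → P2S3

P2S3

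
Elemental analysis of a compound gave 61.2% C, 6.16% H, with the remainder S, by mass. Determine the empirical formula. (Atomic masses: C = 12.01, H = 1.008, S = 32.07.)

C5H6S

Assume 100 g: 61.2 g C, 6.16 g H, 32.64 g S.
Moles — C: 61.2 / 12.01 = 5.096 mol; H: 6.16 / 1.008 = 6.111 mol; S: 32.64 / 32.07 = 1.018 mol
Smallest is S at 1.018 mol; normalising gives C 5.007, H 6.004, S 1.000
Ratio ≈ 5:6:1, so the empirical formula is C5H6S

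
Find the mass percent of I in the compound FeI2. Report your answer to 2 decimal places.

81.96%

Molar mass = 1(55.85) + 2(126.90) = 309.650 g/mol
Mass of I per mole = 2 × 126.90 = 253.800 g
% I = 253.800 / 309.650 × 100 = 81.96%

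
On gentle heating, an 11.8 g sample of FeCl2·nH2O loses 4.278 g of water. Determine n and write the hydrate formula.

Mass of anhydrous FeCl2 = 11.8 − 4.278 = 7.522 g
mol H2O = 4.278 / 18.02 = 0.2374
Molar mass of FeCl2 = 126.75 g/mol → mol FeCl2 = 7.522 / 126.75 = 0.05935
n = 0.2374 / 0.05935 = 4.00 ≈ 4 → FeCl2·4H2O

FeCl2·4H2O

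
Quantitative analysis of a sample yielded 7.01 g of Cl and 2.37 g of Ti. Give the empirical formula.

Cl: 7.01 g ÷ 35.45 g/mol = 0.1977 mol
Ti: 2.37 g ÷ 47.87 g/mol = 0.04951 mol
Smallest is Ti at 0.04951 mol; normalising gives Cl 3.994, Ti 1.000
→ Cl4Ti

Cl4Ti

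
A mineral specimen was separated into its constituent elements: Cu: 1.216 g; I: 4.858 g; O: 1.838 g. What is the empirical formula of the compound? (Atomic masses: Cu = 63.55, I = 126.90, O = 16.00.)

CuI2O6

Moles — Cu: 1.216 / 63.55 = 0.01913 mol; I: 4.858 / 126.90 = 0.03828 mol; O: 1.838 / 16.00 = 0.1149 mol
Ratios (÷ 0.01913): Cu 1.000, I 2.001, O 6.004
≈ 1:2:6 → CuI2O6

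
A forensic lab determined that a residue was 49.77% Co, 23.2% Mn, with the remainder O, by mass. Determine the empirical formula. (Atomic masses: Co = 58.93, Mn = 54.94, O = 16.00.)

Co2MnO4

Assume 100 g: 49.77 g Co, 23.2 g Mn, 27.03 g O.
Moles — Co: 49.77 / 58.93 = 0.8446 mol; Mn: 23.2 / 54.94 = 0.4223 mol; O: 27.03 / 16.00 = 1.689 mol
Divide by the smallest (0.4223 mol Mn): Co 2.000, Mn 1.000, O 4.001
≈ 2:1:4 → Co2MnO4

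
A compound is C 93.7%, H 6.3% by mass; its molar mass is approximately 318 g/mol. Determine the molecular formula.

C25H20

Assume 100 g: 93.7 g C, 6.3 g H.
Moles — C: 93.7 / 12.01 = 7.802 mol; H: 6.3 / 1.008 = 6.25 mol
Divide by the smallest (6.25 mol H): C 1.248, H 1.000
Multiply by 4: C 4.99, H 4.00 → C5H4
Empirical-formula mass = 64.08 g/mol
n = 318 / 64.08 = 4.96 ≈ 5
Molecular formula = (C5H4)×5 = C25H20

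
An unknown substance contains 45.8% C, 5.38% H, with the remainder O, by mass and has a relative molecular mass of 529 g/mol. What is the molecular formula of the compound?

C20H28O16

Assume 100 g: 45.8 g C, 5.38 g H, 48.82 g O.
C: 45.8 g ÷ 12.01 g/mol = 3.813 mol
H: 5.38 g ÷ 1.008 g/mol = 5.337 mol
O: 48.82 g ÷ 16.00 g/mol = 3.051 mol
Divide by the smallest (3.051 mol O): C 1.250, H 1.749, O 1.000
×4: C 5.00, H 7.00, O 4.00 → C5H7O4
Empirical-formula mass = 131.11 g/mol
n = 529 / 131.11 = 4.03 ≈ 4
Molecular formula = (C5H7O4)×4 = C20H28O16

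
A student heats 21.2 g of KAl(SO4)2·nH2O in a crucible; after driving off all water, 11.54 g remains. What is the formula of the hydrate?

Mass of water lost = 21.2 − 11.54 = 9.66 g → 9.66 / 18.02 = 0.5361 mol H2O
Molar mass of KAl(SO4)2 = 258.22 g/mol → mol KAl(SO4)2 = 11.54 / 258.22 = 0.04469
n = 0.5361 / 0.04469 = 12.00 ≈ 12 → KAl(SO4)2·12H2O

KAl(SO4)2·12H2O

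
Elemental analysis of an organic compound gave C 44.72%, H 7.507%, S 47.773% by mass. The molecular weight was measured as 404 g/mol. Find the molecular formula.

C15H30S6

Assume 100 g: 44.72 g C, 7.507 g H, 47.773 g S.
C: 44.72 g ÷ 12.01 g/mol = 3.724 mol
H: 7.507 g ÷ 1.008 g/mol = 7.447 mol
S: 47.773 g ÷ 32.07 g/mol = 1.49 mol
Smallest is S at 1.49 mol; normalising gives C 2.500, H 4.999, S 1.000
×2: C 5.00, H 10.00, S 2.00 → C5H10S2
Empirical-formula mass = 134.27 g/mol
n = 404 / 134.27 = 3.01 ≈ 3
Molecular formula = (C5H10S2)×3 = C15H30S6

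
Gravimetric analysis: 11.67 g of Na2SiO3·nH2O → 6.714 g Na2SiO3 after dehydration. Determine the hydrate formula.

Mass of water lost = 11.67 − 6.714 = 4.956 g → 4.956 / 18.02 = 0.275 mol H2O
Molar mass of Na2SiO3 = 122.07 g/mol → mol Na2SiO3 = 6.714 / 122.07 = 0.055
n = 0.275 / 0.055 = 5.00 ≈ 5 → Na2SiO3·5H2O

Na2SiO3·5H2O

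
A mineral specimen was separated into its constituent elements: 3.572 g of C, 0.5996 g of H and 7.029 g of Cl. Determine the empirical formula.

C: 3.572 g ÷ 12.01 g/mol = 0.2974 mol
H: 0.5996 g ÷ 1.008 g/mol = 0.5948 mol
Cl: 7.029 g ÷ 35.45 g/mol = 0.1983 mol
Smallest is Cl at 0.1983 mol; normalising gives C 1.500, H 3.000, Cl 1.000
Scaling by 2: C 3.00, H 6.00, Cl 2.00 → C3H6Cl2

C3H6Cl2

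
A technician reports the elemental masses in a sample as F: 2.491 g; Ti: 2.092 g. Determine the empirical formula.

Moles — F: 2.491 / 19.00 = 0.1311 mol; Ti: 2.092 / 47.87 = 0.0437 mol
Ratios (÷ 0.0437): F 3.000, Ti 1.000
→ F3Ti

F3Ti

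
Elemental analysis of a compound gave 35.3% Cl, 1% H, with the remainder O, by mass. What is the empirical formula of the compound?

Assume 100 g: 35.3 g Cl, 1 g H, 63.7 g O.
Cl: 35.3 g ÷ 35.45 g/mol = 0.9958 mol
H: 1 g ÷ 1.008 g/mol = 0.9921 mol
O: 63.7 g ÷ 16.00 g/mol = 3.981 mol
Divide by the smallest (0.9921 mol H): Cl 1.004, H 1.000, O 4.013
≈ 1:1:4 → ClHO4

ClHO4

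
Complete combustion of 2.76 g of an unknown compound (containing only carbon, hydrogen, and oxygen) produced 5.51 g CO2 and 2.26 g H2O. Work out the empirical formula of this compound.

C2H4O

mol C = 5.51 / 44.01 = 0.1252; mass C = 0.1252 × 12.01 = 1.504 g
mol H = 2 × (2.26 / 18.02) = 0.2508; mass H = 0.2508 × 1.008 = 0.2528 g
mass O = 2.76 − (1.756) = 1.004 g → mol O = 0.06272
Smallest is O at 0.06272 mol; normalising gives C 1.996, H 3.999, O 1.000
→ C2H4O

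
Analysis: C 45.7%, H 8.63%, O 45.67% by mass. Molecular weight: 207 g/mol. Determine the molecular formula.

C8H18O6

Assume 100 g: 45.7 g C, 8.63 g H, 45.67 g O.
n(C) = 45.7/12.01 = 3.805, n(H) = 8.63/1.008 = 8.562, n(O) = 45.67/16.00 = 2.854
Divide by the smallest (2.854 mol O): C 1.333, H 2.999, O 1.000
×3: C 4.00, H 9.00, O 3.00 → C4H9O3
Empirical-formula mass = 105.11 g/mol
n = 207 / 105.11 = 1.97 ≈ 2
Molecular formula = (C4H9O3)×2 = C8H18O6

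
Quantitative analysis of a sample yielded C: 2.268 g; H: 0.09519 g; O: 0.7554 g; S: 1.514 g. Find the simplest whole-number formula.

C: 2.268 g ÷ 12.01 g/mol = 0.1888 mol
H: 0.09519 g ÷ 1.008 g/mol = 0.09443 mol
O: 0.7554 g ÷ 16.00 g/mol = 0.04721 mol
S: 1.514 g ÷ 32.07 g/mol = 0.04721 mol
Smallest is S at 0.04721 mol; normalising gives C 4.000, H 2.000, O 1.000, S 1.000
≈ 4:2:1:1 → C4H2OS

C4H2OS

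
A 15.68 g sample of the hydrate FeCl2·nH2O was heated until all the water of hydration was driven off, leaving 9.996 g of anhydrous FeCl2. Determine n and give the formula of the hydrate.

FeCl2·4H2O

Mass of water lost = 15.68 − 9.996 = 5.684 g → 5.684 / 18.02 = 0.3154 mol H2O
Molar mass of FeCl2 = 126.75 g/mol → mol FeCl2 = 9.996 / 126.75 = 0.07886
n = 0.3154 / 0.07886 = 4.00 ≈ 4 → FeCl2·4H2O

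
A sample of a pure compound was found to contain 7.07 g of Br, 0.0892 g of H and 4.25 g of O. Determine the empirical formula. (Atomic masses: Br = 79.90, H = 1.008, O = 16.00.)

BrHO3

Br: 7.07 g ÷ 79.90 g/mol = 0.08849 mol
H: 0.0892 g ÷ 1.008 g/mol = 0.08849 mol
O: 4.25 g ÷ 16.00 g/mol = 0.2656 mol
Divide by the smallest (0.08849 mol Br): Br 1.000, H 1.000, O 3.002
Ratio ≈ 1:1:3, so the empirical formula is BrHO3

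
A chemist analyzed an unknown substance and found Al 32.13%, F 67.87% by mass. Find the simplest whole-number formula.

AlF3

Assume 100 g: 32.13 g Al, 67.87 g F.
Al: 32.13 g ÷ 26.98 g/mol = 1.191 mol
F: 67.87 g ÷ 19.00 g/mol = 3.572 mol
Smallest is Al at 1.191 mol; normalising gives Al 1.000, F 3.000
≈ 1:3 → AlF3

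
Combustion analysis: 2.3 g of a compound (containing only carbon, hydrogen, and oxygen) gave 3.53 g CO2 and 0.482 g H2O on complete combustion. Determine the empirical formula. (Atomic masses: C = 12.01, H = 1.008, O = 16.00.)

C3H2O3

mol C = 3.53 / 44.01 = 0.08021; mass C = 0.08021 × 12.01 = 0.9633 g
mol H = 2 × (0.482 / 18.02) = 0.05350; mass H = 0.05350 × 1.008 = 0.05392 g
mass O = 2.3 − (1.017) = 1.283 g → mol O = 0.08017
Divide by the smallest (0.0535 mol H): C 1.499, H 1.000, O 1.499
×2: C 3.00, H 2.00, O 3.00 → C3H2O3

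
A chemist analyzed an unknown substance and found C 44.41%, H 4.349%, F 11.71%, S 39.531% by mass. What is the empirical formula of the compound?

C6H7FS2

Assume 100 g: 44.41 g C, 4.349 g H, 11.71 g F, 39.531 g S.
Moles — C: 44.41 / 12.01 = 3.698 mol; H: 4.349 / 1.008 = 4.314 mol; F: 11.71 / 19.00 = 0.6163 mol; S: 39.531 / 32.07 = 1.233 mol
Divide by the smallest (0.6163 mol F): C 6.000, H 7.000, F 1.000, S 2.000
≈ 6:7:1:2 → C6H7FS2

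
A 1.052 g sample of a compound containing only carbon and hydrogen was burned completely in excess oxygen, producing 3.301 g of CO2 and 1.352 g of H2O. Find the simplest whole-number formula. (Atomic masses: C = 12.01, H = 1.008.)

mol C = 3.301 / 44.01 = 0.07501; mass C = 0.07501 × 12.01 = 0.9008 g
mol H = 2 × (1.352 / 18.02) = 0.1501; mass H = 0.1501 × 1.008 = 0.1513 g
Smallest is C at 0.07501 mol; normalising gives C 1.000, H 2.001
≈ 1:2 → CH2

CH2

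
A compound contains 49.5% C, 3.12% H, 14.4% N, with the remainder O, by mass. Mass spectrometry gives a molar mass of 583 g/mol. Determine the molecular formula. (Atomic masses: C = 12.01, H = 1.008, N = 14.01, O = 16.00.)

Assume 100 g: 49.5 g C, 3.12 g H, 14.4 g N, 32.98 g O.
C: 49.5 g ÷ 12.01 g/mol = 4.122 mol
H: 3.12 g ÷ 1.008 g/mol = 3.095 mol
N: 14.4 g ÷ 14.01 g/mol = 1.028 mol
O: 32.98 g ÷ 16.00 g/mol = 2.061 mol
Smallest is N at 1.028 mol; normalising gives C 4.010, H 3.011, N 1.000, O 2.005
→ C4H3NO2
Empirical-formula mass = 97.07 g/mol
n = 583 / 97.07 = 6.01 ≈ 6
Molecular formula = (C4H3NO2)×6 = C24H18N6O12

C24H18N6O12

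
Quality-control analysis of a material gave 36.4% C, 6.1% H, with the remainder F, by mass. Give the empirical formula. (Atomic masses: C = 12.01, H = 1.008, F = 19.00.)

Assume 100 g: 36.4 g C, 6.1 g H, 57.5 g F.
n(C) = 36.4/12.01 = 3.031, n(H) = 6.1/1.008 = 6.052, n(F) = 57.5/19.00 = 3.026
Ratios (÷ 3.026): C 1.001, H 2.000, F 1.000
≈ 1:2:1 → CH2F

CH2F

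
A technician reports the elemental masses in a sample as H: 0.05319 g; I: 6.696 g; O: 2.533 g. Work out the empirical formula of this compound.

Moles — H: 0.05319 / 1.008 = 0.05277 mol; I: 6.696 / 126.90 = 0.05277 mol; O: 2.533 / 16.00 = 0.1583 mol
Divide by the smallest (0.05277 mol I): H 1.000, I 1.000, O 3.000
→ HIO3

HIO3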